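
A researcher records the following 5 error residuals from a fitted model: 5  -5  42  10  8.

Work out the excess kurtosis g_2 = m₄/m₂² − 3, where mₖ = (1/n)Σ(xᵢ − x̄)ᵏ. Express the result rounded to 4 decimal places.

x̄ = 12.0000
Σ(xᵢ − x̄)² = 1258.0000 ⇒ m₂ = 251.60000
Σ(xᵢ − x̄)⁴ = 896194.0000 ⇒ m₄ = 179238.80000
m₂² = 63302.56000
g_2 = m₄/m₂² − 3 = 2.83146 − 3 ≈ -0.1685

-0.1685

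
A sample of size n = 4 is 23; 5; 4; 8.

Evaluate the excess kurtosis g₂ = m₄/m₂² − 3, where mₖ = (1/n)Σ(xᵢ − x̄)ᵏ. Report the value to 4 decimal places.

x̄ = 10.0000
Σ(xᵢ − x̄)² = 234.0000 ⇒ m₂ = 58.50000
Σ(xᵢ − x̄)⁴ = 30498.0000 ⇒ m₄ = 7624.50000
m₂² = 3422.25000
g₂ = m₄/m₂² − 3 = 2.22792 − 3 ≈ -0.7721

-0.7721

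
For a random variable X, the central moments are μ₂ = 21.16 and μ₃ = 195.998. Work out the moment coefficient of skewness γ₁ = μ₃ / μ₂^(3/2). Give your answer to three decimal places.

σ = √μ₂ = √21.16 = 4.60000
σ³ = μ₂^(3/2) = 97.33600
γ₁ = μ₃/σ³ = 195.998 / 97.33600 ≈ 2.014

2.014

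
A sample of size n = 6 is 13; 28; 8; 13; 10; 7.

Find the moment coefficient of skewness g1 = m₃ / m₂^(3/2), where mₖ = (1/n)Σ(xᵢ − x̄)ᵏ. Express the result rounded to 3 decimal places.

1.384

x̄ = (13 + 28 + 8 + 13 + 10 + 7) / 6 = 13.1667
deviations (xᵢ − x̄): -0.1667, 14.8333, -5.1667, -0.1667, -3.1667, -6.1667
Σ(xᵢ − x̄)² = 294.8333 ⇒ m₂ = 294.8333/6 = 49.13889
Σ(xᵢ − x̄)³ = 2859.5556 ⇒ m₃ = 2859.5556/6 = 476.59259
m₂^(3/2) = 49.13889^(1.5) = 344.45937
g1 = m₃ / m₂^(3/2) = 476.59259 / 344.45937 ≈ 1.384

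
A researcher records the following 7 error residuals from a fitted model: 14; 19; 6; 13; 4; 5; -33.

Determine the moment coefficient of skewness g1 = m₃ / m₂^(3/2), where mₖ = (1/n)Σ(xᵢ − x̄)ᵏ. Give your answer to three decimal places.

x̄ = (14 + 19 + 6 + 13 + 4 + 5 - 33) / 7 = 4.0000
deviations (xᵢ − x̄): 10.0000, 15.0000, 2.0000, 9.0000, 0.0000, 1.0000, -37.0000
Σ(xᵢ − x̄)² = 1780.0000 ⇒ m₂ = 1780.0000/7 = 254.28571
Σ(xᵢ − x̄)³ = -45540.0000 ⇒ m₃ = -45540.0000/7 = -6505.71429
m₂^(3/2) = 254.28571^(1.5) = 4054.92610
g1 = m₃ / m₂^(3/2) = -6505.71429 / 4054.92610 ≈ -1.604

-1.604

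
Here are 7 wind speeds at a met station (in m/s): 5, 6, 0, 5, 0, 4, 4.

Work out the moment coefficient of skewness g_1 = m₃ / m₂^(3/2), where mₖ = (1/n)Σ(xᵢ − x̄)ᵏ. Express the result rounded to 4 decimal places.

x̄ = (5 + 6 + 0 + 5 + 0 + 4 + 4) / 7 = 3.4286
deviations (xᵢ − x̄): 1.5714, 2.5714, -3.4286, 1.5714, -3.4286, 0.5714, 0.5714
Σ(xᵢ − x̄)² = 35.7143 ⇒ m₂ = 35.7143/7 = 5.10204
Σ(xᵢ − x̄)³ = -55.4694 ⇒ m₃ = -55.4694/7 = -7.92420
m₂^(3/2) = 5.10204^(1.5) = 11.52434
g_1 = m₃ / m₂^(3/2) = -7.92420 / 11.52434 ≈ -0.6876

-0.6876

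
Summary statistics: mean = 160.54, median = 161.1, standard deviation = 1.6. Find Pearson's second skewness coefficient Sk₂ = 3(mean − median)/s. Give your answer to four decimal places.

-1.0500

Sk₂ = 3(160.54 − 161.1) / 1.6 = 3 × -0.5600 / 1.6
    = -1.6800 / 1.6 ≈ -1.0500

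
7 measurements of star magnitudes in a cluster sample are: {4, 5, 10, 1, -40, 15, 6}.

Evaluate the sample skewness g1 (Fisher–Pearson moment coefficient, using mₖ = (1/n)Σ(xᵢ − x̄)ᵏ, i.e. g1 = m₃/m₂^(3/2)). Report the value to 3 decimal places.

-1.773

x̄ = (4 + 5 + 10 + 1 - 40 + 15 + 6) / 7 = 0.1429
deviations (xᵢ − x̄): 3.8571, 4.8571, 9.8571, 0.8571, -40.1429, 14.8571, 5.8571
Σ(xᵢ − x̄)² = 2002.8571 ⇒ m₂ = 2002.8571/7 = 286.12245
Σ(xᵢ − x̄)³ = -60077.3878 ⇒ m₃ = -60077.3878/7 = -8582.48397
m₂^(3/2) = 286.12245^(1.5) = 4839.80541
g1 = m₃ / m₂^(3/2) = -8582.48397 / 4839.80541 ≈ -1.773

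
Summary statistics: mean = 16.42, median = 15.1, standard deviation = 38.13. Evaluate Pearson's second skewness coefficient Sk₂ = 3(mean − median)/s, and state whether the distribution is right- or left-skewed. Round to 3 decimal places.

0.104, right-skewed

Sk₂ = 3(16.42 − 15.1) / 38.13 = 3 × 1.3200 / 38.13
    = 3.9600 / 38.13 ≈ 0.104
Sk₂ > 0 ⇒ mean > median ⇒ right-skewed (positive skew).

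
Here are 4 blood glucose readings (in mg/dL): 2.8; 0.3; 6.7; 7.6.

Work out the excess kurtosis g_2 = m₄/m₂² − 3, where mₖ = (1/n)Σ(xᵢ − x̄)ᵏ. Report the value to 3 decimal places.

x̄ = 4.3500
Σ(xᵢ − x̄)² = 34.8900 ⇒ m₂ = 8.72250
Σ(xᵢ − x̄)⁴ = 416.8784 ⇒ m₄ = 104.21961
m₂² = 76.08201
g_2 = m₄/m₂² − 3 = 1.36983 − 3 ≈ -1.630

-1.630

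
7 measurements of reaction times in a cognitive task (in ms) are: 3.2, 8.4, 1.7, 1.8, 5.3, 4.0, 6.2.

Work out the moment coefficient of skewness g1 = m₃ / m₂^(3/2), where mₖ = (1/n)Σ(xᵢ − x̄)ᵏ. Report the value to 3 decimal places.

x̄ = (3.2 + 8.4 + 1.7 + 1.8 + 5.3 + 4.0 + 6.2) / 7 = 4.3714
deviations (xᵢ − x̄): -1.1714, 4.0286, -2.6714, -2.5714, 0.9286, -0.3714, 1.8286
Σ(xᵢ − x̄)² = 35.6943 ⇒ m₂ = 35.6943/7 = 5.09918
Σ(xᵢ − x̄)³ = 34.5697 ⇒ m₃ = 34.5697/7 = 4.93852
m₂^(3/2) = 5.09918^(1.5) = 11.51466
g1 = m₃ / m₂^(3/2) = 4.93852 / 11.51466 ≈ 0.429

0.429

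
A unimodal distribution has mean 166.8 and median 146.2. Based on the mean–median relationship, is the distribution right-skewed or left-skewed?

right-skewed

mean − median = 166.8 − 146.2 = 20.6
mean > median ⇒ the longer tail is on the right ⇒ right-skewed (positively skewed).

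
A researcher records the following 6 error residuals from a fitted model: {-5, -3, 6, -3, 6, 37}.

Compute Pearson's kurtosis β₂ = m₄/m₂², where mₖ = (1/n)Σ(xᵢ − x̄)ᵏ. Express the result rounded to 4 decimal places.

x̄ = 6.3333
Σ(xᵢ − x̄)² = 1243.3333 ⇒ m₂ = 207.22222
Σ(xᵢ − x̄)⁴ = 916110.4444 ⇒ m₄ = 152685.07407
m₂² = 42941.04938
β₂ = m₄/m₂² = 152685.07407 / 42941.04938 ≈ 3.5557

3.5557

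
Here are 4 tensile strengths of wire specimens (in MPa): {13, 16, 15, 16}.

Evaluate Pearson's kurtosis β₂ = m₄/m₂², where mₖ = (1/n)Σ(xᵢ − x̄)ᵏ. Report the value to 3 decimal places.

2.000

x̄ = 15.0000
Σ(xᵢ − x̄)² = 6.0000 ⇒ m₂ = 1.50000
Σ(xᵢ − x̄)⁴ = 18.0000 ⇒ m₄ = 4.50000
m₂² = 2.25000
β₂ = m₄/m₂² = 4.50000 / 2.25000 ≈ 2.000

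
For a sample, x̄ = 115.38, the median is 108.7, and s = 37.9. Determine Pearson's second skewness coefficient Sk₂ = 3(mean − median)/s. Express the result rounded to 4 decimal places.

Sk₂ = 3(115.38 − 108.7) / 37.9 = 3 × 6.6800 / 37.9
    = 20.0400 / 37.9 ≈ 0.5288

0.5288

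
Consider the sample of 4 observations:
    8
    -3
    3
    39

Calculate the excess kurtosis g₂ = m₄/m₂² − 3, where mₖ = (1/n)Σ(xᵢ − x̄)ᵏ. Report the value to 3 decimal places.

x̄ = 11.7500
Σ(xᵢ − x̄)² = 1050.7500 ⇒ m₂ = 262.68750
Σ(xᵢ − x̄)⁴ = 604792.0781 ⇒ m₄ = 151198.01953
m₂² = 69004.72266
g₂ = m₄/m₂² − 3 = 2.19113 − 3 ≈ -0.809

-0.809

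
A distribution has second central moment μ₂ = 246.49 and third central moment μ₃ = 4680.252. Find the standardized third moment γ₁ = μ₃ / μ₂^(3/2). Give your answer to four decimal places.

σ = √μ₂ = √246.49 = 15.70000
σ³ = μ₂^(3/2) = 3869.89300
γ₁ = μ₃/σ³ = 4680.252 / 3869.89300 ≈ 1.2094

1.2094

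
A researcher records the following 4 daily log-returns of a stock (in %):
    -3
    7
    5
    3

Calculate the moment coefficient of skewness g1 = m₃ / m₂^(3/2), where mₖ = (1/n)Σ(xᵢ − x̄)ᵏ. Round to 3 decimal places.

x̄ = (-3 + 7 + 5 + 3) / 4 = 3.0000
deviations (xᵢ − x̄): -6.0000, 4.0000, 2.0000, 0.0000
Σ(xᵢ − x̄)² = 56.0000 ⇒ m₂ = 56.0000/4 = 14.00000
Σ(xᵢ − x̄)³ = -144.0000 ⇒ m₃ = -144.0000/4 = -36.00000
m₂^(3/2) = 14.00000^(1.5) = 52.38320
g1 = m₃ / m₂^(3/2) = -36.00000 / 52.38320 ≈ -0.687

-0.687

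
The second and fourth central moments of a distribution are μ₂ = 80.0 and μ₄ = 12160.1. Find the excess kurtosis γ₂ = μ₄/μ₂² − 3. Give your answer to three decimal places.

-1.100

μ₂² = 80.0² = 6400.00000
μ₄/μ₂² = 12160.1 / 6400.00000 = 1.90002
γ₂ = 1.90002 − 3 ≈ -1.100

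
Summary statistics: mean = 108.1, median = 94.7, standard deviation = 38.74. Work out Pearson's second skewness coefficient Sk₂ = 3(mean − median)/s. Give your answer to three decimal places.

1.038

Sk₂ = 3(108.1 − 94.7) / 38.74 = 3 × 13.4000 / 38.74
    = 40.2000 / 38.74 ≈ 1.038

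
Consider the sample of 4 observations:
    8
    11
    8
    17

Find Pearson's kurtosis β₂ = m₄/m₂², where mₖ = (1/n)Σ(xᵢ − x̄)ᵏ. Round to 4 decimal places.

2.0000

x̄ = 11.0000
Σ(xᵢ − x̄)² = 54.0000 ⇒ m₂ = 13.50000
Σ(xᵢ − x̄)⁴ = 1458.0000 ⇒ m₄ = 364.50000
m₂² = 182.25000
β₂ = m₄/m₂² = 364.50000 / 182.25000 ≈ 2.0000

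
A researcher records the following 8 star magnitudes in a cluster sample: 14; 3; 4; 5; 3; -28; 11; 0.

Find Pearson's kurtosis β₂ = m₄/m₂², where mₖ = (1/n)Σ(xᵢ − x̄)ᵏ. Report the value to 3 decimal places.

x̄ = 1.5000
Σ(xᵢ − x̄)² = 1142.0000 ⇒ m₂ = 142.75000
Σ(xᵢ − x̄)⁴ = 790098.5000 ⇒ m₄ = 98762.31250
m₂² = 20377.56250
β₂ = m₄/m₂² = 98762.31250 / 20377.56250 ≈ 4.847

4.847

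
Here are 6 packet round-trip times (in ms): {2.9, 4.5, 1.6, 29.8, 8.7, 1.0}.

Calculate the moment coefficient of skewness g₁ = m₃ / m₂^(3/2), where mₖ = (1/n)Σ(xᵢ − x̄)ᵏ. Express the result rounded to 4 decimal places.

1.5563

x̄ = (2.9 + 4.5 + 1.6 + 29.8 + 8.7 + 1.0) / 6 = 8.0833
deviations (xᵢ − x̄): -5.1833, -3.5833, -6.4833, 21.7167, 0.6167, -7.0833
Σ(xᵢ − x̄)² = 603.9083 ⇒ m₂ = 603.9083/6 = 100.65139
Σ(xᵢ − x̄)³ = 9428.9244 ⇒ m₃ = 9428.9244/6 = 1571.48741
m₂^(3/2) = 100.65139^(1.5) = 1009.78673
g₁ = m₃ / m₂^(3/2) = 1571.48741 / 1009.78673 ≈ 1.5563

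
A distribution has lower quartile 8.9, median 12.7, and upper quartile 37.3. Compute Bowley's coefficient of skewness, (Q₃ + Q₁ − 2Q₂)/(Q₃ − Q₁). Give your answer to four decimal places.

0.7324

numerator: Q₃ + Q₁ − 2Q₂ = 37.3 + 8.9 − 2×12.7 = 20.8000
denominator: Q₃ − Q₁ = 37.3 − 8.9 = 28.4000
Bowley skewness = 20.8000 / 28.4000 ≈ 0.7324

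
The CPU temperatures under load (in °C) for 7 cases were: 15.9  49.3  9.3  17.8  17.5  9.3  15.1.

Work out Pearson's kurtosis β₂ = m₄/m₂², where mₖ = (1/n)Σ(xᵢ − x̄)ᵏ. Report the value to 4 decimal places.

4.5862

x̄ = 19.1714
Σ(xᵢ − x̄)² = 1134.5743 ⇒ m₂ = 162.08204
Σ(xᵢ − x̄)⁴ = 843366.9922 ⇒ m₄ = 120480.99889
m₂² = 26270.58796
β₂ = m₄/m₂² = 120480.99889 / 26270.58796 ≈ 4.5862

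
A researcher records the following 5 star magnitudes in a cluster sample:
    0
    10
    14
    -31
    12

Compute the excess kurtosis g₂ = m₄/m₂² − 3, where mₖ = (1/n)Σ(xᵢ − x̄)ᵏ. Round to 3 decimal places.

-0.182

x̄ = 1.0000
Σ(xᵢ − x̄)² = 1396.0000 ⇒ m₂ = 279.20000
Σ(xᵢ − x̄)⁴ = 1098340.0000 ⇒ m₄ = 219668.00000
m₂² = 77952.64000
g₂ = m₄/m₂² − 3 = 2.81797 − 3 ≈ -0.182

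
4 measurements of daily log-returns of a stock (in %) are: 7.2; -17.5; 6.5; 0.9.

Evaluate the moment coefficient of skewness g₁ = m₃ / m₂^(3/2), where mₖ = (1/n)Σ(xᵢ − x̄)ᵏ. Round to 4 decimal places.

-0.9638

x̄ = (7.2 - 17.5 + 6.5 + 0.9) / 4 = -0.7250
deviations (xᵢ − x̄): 7.9250, -16.7750, 7.2250, 1.6250
Σ(xᵢ − x̄)² = 399.0475 ⇒ m₂ = 399.0475/4 = 99.76187
Σ(xᵢ − x̄)³ = -3841.3204 ⇒ m₃ = -3841.3204/4 = -960.33009
m₂^(3/2) = 99.76187^(1.5) = 996.43025
g₁ = m₃ / m₂^(3/2) = -960.33009 / 996.43025 ≈ -0.9638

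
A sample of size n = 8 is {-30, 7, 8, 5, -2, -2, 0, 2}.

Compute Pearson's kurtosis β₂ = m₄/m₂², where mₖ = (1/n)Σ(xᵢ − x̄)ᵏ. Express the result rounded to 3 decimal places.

x̄ = -1.5000
Σ(xᵢ − x̄)² = 1032.0000 ⇒ m₂ = 129.00000
Σ(xᵢ − x̄)⁴ = 675055.5000 ⇒ m₄ = 84381.93750
m₂² = 16641.00000
β₂ = m₄/m₂² = 84381.93750 / 16641.00000 ≈ 5.071

5.071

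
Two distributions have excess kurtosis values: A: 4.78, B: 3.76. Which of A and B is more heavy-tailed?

A

Higher excess kurtosis ⇒ heavier tails relative to the normal distribution.
4.78 vs 3.76: the larger is 4.78, so A has heavier tails.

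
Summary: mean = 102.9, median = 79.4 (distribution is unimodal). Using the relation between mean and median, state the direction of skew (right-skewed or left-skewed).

right-skewed

mean − median = 102.9 − 79.4 = 23.5
mean > median ⇒ the longer tail is on the right ⇒ right-skewed (positively skewed).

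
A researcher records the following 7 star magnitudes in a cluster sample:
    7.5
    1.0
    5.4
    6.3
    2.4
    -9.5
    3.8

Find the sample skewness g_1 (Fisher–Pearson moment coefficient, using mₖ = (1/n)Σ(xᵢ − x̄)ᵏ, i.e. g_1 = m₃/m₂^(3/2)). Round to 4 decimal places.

-1.4245

x̄ = (7.5 + 1.0 + 5.4 + 6.3 + 2.4 - 9.5 + 3.8) / 7 = 2.4143
deviations (xᵢ − x̄): 5.0857, -1.4143, 2.9857, 3.8857, -0.0143, -11.9143, 1.3857
Σ(xᵢ − x̄)² = 195.7486 ⇒ m₂ = 195.7486/7 = 27.96408
Σ(xᵢ − x̄)³ = -1474.5782 ⇒ m₃ = -1474.5782/7 = -210.65403
m₂^(3/2) = 27.96408^(1.5) = 147.87707
g_1 = m₃ / m₂^(3/2) = -210.65403 / 147.87707 ≈ -1.4245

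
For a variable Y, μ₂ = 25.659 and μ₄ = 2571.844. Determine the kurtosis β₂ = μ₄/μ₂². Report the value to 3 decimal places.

μ₂² = 25.659² = 658.38428
μ₄/μ₂² = 2571.844 / 658.38428 = 3.90630
β₂ ≈ 3.906

3.906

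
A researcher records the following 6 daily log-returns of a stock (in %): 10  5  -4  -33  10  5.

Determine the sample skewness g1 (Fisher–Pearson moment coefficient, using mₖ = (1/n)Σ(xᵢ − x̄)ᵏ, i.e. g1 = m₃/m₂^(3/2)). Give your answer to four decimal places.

-1.4385

x̄ = (10 + 5 - 4 - 33 + 10 + 5) / 6 = -1.1667
deviations (xᵢ − x̄): 11.1667, 6.1667, -2.8333, -31.8333, 11.1667, 6.1667
Σ(xᵢ − x̄)² = 1346.8333 ⇒ m₂ = 1346.8333/6 = 224.47222
Σ(xᵢ − x̄)³ = -29027.5556 ⇒ m₃ = -29027.5556/6 = -4837.92593
m₂^(3/2) = 224.47222^(1.5) = 3363.13197
g1 = m₃ / m₂^(3/2) = -4837.92593 / 3363.13197 ≈ -1.4385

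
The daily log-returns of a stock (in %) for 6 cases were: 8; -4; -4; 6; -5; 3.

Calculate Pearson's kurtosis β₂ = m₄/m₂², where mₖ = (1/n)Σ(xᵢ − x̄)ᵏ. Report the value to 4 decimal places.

x̄ = 0.6667
Σ(xᵢ − x̄)² = 163.3333 ⇒ m₂ = 27.22222
Σ(xᵢ − x̄)⁴ = 5710.4444 ⇒ m₄ = 951.74074
m₂² = 741.04938
β₂ = m₄/m₂² = 951.74074 / 741.04938 ≈ 1.2843

1.2843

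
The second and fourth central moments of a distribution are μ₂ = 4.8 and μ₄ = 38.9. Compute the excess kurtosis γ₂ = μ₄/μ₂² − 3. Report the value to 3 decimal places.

μ₂² = 4.8² = 23.04000
μ₄/μ₂² = 38.9 / 23.04000 = 1.68837
γ₂ = 1.68837 − 3 ≈ -1.312

-1.312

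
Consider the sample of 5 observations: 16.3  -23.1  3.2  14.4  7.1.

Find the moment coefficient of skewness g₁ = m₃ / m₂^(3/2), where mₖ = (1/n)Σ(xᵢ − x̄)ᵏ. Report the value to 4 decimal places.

-1.0994

x̄ = (16.3 - 23.1 + 3.2 + 14.4 + 7.1) / 5 = 3.5800
deviations (xᵢ − x̄): 12.7200, -26.6800, -0.3800, 10.8200, 3.5200
Σ(xᵢ − x̄)² = 1003.2280 ⇒ m₂ = 1003.2280/5 = 200.64560
Σ(xᵢ − x̄)³ = -15623.0633 ⇒ m₃ = -15623.0633/5 = -3124.61266
m₂^(3/2) = 200.64560^(1.5) = 2842.13342
g₁ = m₃ / m₂^(3/2) = -3124.61266 / 2842.13342 ≈ -1.0994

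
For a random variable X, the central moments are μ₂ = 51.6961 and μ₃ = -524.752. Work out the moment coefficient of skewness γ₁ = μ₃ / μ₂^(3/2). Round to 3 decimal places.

-1.412

σ = √μ₂ = √51.6961 = 7.19000
σ³ = μ₂^(3/2) = 371.69496
γ₁ = μ₃/σ³ = -524.752 / 371.69496 ≈ -1.412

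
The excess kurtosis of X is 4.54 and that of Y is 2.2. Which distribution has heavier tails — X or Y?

X

Higher excess kurtosis ⇒ heavier tails relative to the normal distribution.
4.54 vs 2.2: the larger is 4.54, so X has heavier tails.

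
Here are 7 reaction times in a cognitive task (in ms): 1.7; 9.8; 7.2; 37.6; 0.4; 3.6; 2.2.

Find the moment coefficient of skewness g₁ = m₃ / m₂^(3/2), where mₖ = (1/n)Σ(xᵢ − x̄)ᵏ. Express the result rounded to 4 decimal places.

x̄ = (1.7 + 9.8 + 7.2 + 37.6 + 0.4 + 3.6 + 2.2) / 7 = 8.9286
deviations (xᵢ − x̄): -7.2286, 0.8714, -1.7286, 28.6714, -8.5286, -5.3286, -6.7286
Σ(xᵢ − x̄)² = 1024.4543 ⇒ m₂ = 1024.4543/7 = 146.35061
Σ(xᵢ − x̄)³ = 22110.8955 ⇒ m₃ = 22110.8955/7 = 3158.69935
m₂^(3/2) = 146.35061^(1.5) = 1770.48322
g₁ = m₃ / m₂^(3/2) = 3158.69935 / 1770.48322 ≈ 1.7841

1.7841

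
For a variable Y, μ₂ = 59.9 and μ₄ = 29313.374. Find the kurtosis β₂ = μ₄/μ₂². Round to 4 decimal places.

8.1698

μ₂² = 59.9² = 3588.01000
μ₄/μ₂² = 29313.374 / 3588.01000 = 8.16981
β₂ ≈ 8.1698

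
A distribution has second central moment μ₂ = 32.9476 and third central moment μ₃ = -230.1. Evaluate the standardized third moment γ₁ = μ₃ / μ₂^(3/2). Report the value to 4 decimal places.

-1.2167

σ = √μ₂ = √32.9476 = 5.74000
σ³ = μ₂^(3/2) = 189.11922
γ₁ = μ₃/σ³ = -230.1 / 189.11922 ≈ -1.2167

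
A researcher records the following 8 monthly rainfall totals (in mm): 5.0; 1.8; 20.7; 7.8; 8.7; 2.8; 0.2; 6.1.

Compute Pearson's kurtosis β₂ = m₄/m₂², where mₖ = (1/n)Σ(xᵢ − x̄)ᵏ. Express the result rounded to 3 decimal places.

4.073

x̄ = 6.6375
Σ(xᵢ − x̄)² = 285.8988 ⇒ m₂ = 35.73734
Σ(xᵢ − x̄)⁴ = 41615.6859 ⇒ m₄ = 5201.96073
m₂² = 1277.15774
β₂ = m₄/m₂² = 5201.96073 / 1277.15774 ≈ 4.073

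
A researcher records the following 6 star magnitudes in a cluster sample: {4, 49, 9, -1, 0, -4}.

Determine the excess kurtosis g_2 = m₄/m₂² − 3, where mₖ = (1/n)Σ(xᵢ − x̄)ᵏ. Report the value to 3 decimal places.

0.834

x̄ = 9.5000
Σ(xᵢ − x̄)² = 1973.5000 ⇒ m₂ = 328.91667
Σ(xᵢ − x̄)⁴ = 2488810.3750 ⇒ m₄ = 414801.72917
m₂² = 108186.17361
g_2 = m₄/m₂² − 3 = 3.83415 − 3 ≈ 0.834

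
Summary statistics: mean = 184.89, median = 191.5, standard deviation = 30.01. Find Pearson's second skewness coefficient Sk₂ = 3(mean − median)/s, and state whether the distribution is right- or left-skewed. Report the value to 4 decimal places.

-0.6608, left-skewed

Sk₂ = 3(184.89 − 191.5) / 30.01 = 3 × -6.6100 / 30.01
    = -19.8300 / 30.01 ≈ -0.6608
Sk₂ < 0 ⇒ mean < median ⇒ left-skewed (negative skew).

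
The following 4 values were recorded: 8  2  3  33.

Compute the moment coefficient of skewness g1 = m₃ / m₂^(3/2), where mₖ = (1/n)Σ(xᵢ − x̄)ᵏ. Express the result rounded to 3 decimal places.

1.048

x̄ = (8 + 2 + 3 + 33) / 4 = 11.5000
deviations (xᵢ − x̄): -3.5000, -9.5000, -8.5000, 21.5000
Σ(xᵢ − x̄)² = 637.0000 ⇒ m₂ = 637.0000/4 = 159.25000
Σ(xᵢ − x̄)³ = 8424.0000 ⇒ m₃ = 8424.0000/4 = 2106.00000
m₂^(3/2) = 159.25000^(1.5) = 2009.64414
g1 = m₃ / m₂^(3/2) = 2106.00000 / 2009.64414 ≈ 1.048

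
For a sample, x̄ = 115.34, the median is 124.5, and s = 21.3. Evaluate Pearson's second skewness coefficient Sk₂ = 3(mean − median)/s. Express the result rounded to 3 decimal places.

Sk₂ = 3(115.34 − 124.5) / 21.3 = 3 × -9.1600 / 21.3
    = -27.4800 / 21.3 ≈ -1.290

-1.290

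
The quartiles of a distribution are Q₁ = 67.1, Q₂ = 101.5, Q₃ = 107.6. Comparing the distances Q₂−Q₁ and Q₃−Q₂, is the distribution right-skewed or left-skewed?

left-skewed

Q₂ − Q₁ = 34.4;  Q₃ − Q₂ = 6.1
Q₂ − Q₁ > Q₃ − Q₂ ⇒ the lower half is more spread out ⇒ left-skewed.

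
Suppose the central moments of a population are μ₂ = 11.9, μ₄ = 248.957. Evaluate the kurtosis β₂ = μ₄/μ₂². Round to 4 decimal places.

1.7580

μ₂² = 11.9² = 141.61000
μ₄/μ₂² = 248.957 / 141.61000 = 1.75805
β₂ ≈ 1.7580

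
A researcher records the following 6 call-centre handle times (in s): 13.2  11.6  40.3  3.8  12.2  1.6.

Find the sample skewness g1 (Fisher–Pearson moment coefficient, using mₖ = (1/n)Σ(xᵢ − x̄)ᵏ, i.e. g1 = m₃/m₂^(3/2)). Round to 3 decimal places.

1.306

x̄ = (13.2 + 11.6 + 40.3 + 3.8 + 12.2 + 1.6) / 6 = 13.7833
deviations (xᵢ − x̄): -0.5833, -2.1833, 26.5167, -9.9833, -1.5833, -12.1833
Σ(xᵢ − x̄)² = 958.8483 ⇒ m₂ = 958.8483/6 = 159.80806
Σ(xᵢ − x̄)³ = 15826.7594 ⇒ m₃ = 15826.7594/6 = 2637.79324
m₂^(3/2) = 159.80806^(1.5) = 2020.21691
g1 = m₃ / m₂^(3/2) = 2637.79324 / 2020.21691 ≈ 1.306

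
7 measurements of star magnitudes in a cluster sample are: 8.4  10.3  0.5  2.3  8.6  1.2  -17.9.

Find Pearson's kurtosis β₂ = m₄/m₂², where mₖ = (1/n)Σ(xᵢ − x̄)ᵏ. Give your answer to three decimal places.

x̄ = 1.9143
Σ(xᵢ − x̄)² = 552.3486 ⇒ m₂ = 78.90694
Σ(xᵢ − x̄)⁴ = 162856.0233 ⇒ m₄ = 23265.14619
m₂² = 6226.30499
β₂ = m₄/m₂² = 23265.14619 / 6226.30499 ≈ 3.737

3.737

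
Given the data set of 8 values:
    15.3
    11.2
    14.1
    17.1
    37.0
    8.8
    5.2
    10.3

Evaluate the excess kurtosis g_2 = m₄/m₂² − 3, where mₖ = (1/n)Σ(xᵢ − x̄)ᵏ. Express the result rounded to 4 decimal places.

1.5959

x̄ = 14.8750
Σ(xᵢ − x̄)² = 660.1950 ⇒ m₂ = 82.52438
Σ(xᵢ − x̄)⁴ = 250394.9803 ⇒ m₄ = 31299.37254
m₂² = 6810.27247
g_2 = m₄/m₂² − 3 = 4.59591 − 3 ≈ 1.5959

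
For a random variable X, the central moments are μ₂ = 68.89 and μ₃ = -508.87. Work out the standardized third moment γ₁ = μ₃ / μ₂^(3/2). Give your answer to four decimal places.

σ = √μ₂ = √68.89 = 8.30000
σ³ = μ₂^(3/2) = 571.78700
γ₁ = μ₃/σ³ = -508.87 / 571.78700 ≈ -0.8900

-0.8900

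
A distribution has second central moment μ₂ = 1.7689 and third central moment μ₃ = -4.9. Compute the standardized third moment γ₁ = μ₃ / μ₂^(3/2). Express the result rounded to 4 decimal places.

σ = √μ₂ = √1.7689 = 1.33000
σ³ = μ₂^(3/2) = 2.35264
γ₁ = μ₃/σ³ = -4.9 / 2.35264 ≈ -2.0828

-2.0828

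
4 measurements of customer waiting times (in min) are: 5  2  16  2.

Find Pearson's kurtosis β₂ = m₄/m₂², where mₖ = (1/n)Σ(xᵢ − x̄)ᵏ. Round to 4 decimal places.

2.1999

x̄ = 6.2500
Σ(xᵢ − x̄)² = 132.7500 ⇒ m₂ = 33.18750
Σ(xᵢ − x̄)⁴ = 9691.8281 ⇒ m₄ = 2422.95703
m₂² = 1101.41016
β₂ = m₄/m₂² = 2422.95703 / 1101.41016 ≈ 2.1999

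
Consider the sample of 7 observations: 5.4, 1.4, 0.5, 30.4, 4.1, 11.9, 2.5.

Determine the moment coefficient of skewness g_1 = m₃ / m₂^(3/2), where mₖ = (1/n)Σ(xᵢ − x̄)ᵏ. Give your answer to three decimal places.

1.573

x̄ = (5.4 + 1.4 + 0.5 + 30.4 + 4.1 + 11.9 + 2.5) / 7 = 8.0286
deviations (xᵢ − x̄): -2.6286, -6.6286, -7.5286, 22.3714, -3.9286, 3.8714, -5.5286
Σ(xᵢ − x̄)² = 668.9943 ⇒ m₂ = 668.9943/7 = 95.57061
Σ(xᵢ − x̄)³ = 10288.7595 ⇒ m₃ = 10288.7595/7 = 1469.82278
m₂^(3/2) = 95.57061^(1.5) = 934.30044
g_1 = m₃ / m₂^(3/2) = 1469.82278 / 934.30044 ≈ 1.573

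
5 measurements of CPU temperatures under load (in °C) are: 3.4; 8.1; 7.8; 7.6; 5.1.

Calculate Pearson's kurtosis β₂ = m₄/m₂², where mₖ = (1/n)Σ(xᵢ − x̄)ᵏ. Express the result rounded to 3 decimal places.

1.702

x̄ = 6.4000
Σ(xᵢ − x̄)² = 16.9800 ⇒ m₂ = 3.39600
Σ(xᵢ − x̄)⁴ = 98.1234 ⇒ m₄ = 19.62468
m₂² = 11.53282
β₂ = m₄/m₂² = 19.62468 / 11.53282 ≈ 1.702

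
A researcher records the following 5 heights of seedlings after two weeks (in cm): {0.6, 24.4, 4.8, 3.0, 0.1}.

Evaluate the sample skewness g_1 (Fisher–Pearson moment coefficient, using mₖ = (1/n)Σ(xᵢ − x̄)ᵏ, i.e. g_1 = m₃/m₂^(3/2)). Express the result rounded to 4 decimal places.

1.3729

x̄ = (0.6 + 24.4 + 4.8 + 3.0 + 0.1) / 5 = 6.5800
deviations (xᵢ − x̄): -5.9800, 17.8200, -1.7800, -3.5800, -6.4800
Σ(xᵢ − x̄)² = 411.2880 ⇒ m₂ = 411.2880/5 = 82.25760
Σ(xᵢ − x̄)³ = 5121.3163 ⇒ m₃ = 5121.3163/5 = 1024.26326
m₂^(3/2) = 82.25760^(1.5) = 746.04333
g_1 = m₃ / m₂^(3/2) = 1024.26326 / 746.04333 ≈ 1.3729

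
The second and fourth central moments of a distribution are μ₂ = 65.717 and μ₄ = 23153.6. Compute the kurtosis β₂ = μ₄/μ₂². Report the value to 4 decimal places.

μ₂² = 65.717² = 4318.72409
μ₄/μ₂² = 23153.6 / 4318.72409 = 5.36121
β₂ ≈ 5.3612

5.3612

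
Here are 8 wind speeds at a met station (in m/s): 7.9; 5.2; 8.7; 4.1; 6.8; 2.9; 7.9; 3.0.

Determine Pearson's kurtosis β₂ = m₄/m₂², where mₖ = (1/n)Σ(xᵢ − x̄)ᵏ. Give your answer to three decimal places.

1.415

x̄ = 5.8125
Σ(xᵢ − x̄)² = 37.7288 ⇒ m₂ = 4.71609
Σ(xᵢ − x̄)⁴ = 251.7130 ⇒ m₄ = 31.46413
m₂² = 22.24154
β₂ = m₄/m₂² = 31.46413 / 22.24154 ≈ 1.415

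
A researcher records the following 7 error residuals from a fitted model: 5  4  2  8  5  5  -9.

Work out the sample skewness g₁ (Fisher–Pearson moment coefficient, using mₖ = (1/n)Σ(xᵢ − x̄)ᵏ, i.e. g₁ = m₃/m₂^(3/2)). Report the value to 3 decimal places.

-1.606

x̄ = (5 + 4 + 2 + 8 + 5 + 5 - 9) / 7 = 2.8571
deviations (xᵢ − x̄): 2.1429, 1.1429, -0.8571, 5.1429, 2.1429, 2.1429, -11.8571
Σ(xᵢ − x̄)² = 182.8571 ⇒ m₂ = 182.8571/7 = 26.12245
Σ(xᵢ − x̄)³ = -1500.6122 ⇒ m₃ = -1500.6122/7 = -214.37318
m₂^(3/2) = 26.12245^(1.5) = 133.51216
g₁ = m₃ / m₂^(3/2) = -214.37318 / 133.51216 ≈ -1.606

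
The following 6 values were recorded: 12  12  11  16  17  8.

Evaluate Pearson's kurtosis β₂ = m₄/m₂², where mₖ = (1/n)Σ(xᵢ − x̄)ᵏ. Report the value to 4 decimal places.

x̄ = 12.6667
Σ(xᵢ − x̄)² = 55.3333 ⇒ m₂ = 9.22222
Σ(xᵢ − x̄)⁴ = 958.4444 ⇒ m₄ = 159.74074
m₂² = 85.04938
β₂ = m₄/m₂² = 159.74074 / 85.04938 ≈ 1.8782

1.8782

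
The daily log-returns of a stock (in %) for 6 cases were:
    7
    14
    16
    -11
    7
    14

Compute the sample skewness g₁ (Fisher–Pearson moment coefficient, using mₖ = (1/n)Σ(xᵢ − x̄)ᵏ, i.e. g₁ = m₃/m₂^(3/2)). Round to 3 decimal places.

-1.246

x̄ = (7 + 14 + 16 - 11 + 7 + 14) / 6 = 7.8333
deviations (xᵢ − x̄): -0.8333, 6.1667, 8.1667, -18.8333, -0.8333, 6.1667
Σ(xᵢ − x̄)² = 498.8333 ⇒ m₂ = 498.8333/6 = 83.13889
Σ(xᵢ − x̄)³ = -5667.5556 ⇒ m₃ = -5667.5556/6 = -944.59259
m₂^(3/2) = 83.13889^(1.5) = 758.06479
g₁ = m₃ / m₂^(3/2) = -944.59259 / 758.06479 ≈ -1.246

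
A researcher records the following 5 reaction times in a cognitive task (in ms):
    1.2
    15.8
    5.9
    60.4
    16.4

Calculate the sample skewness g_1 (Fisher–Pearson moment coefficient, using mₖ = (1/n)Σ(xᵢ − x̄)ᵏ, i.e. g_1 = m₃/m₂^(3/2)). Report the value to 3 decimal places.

x̄ = (1.2 + 15.8 + 5.9 + 60.4 + 16.4) / 5 = 19.9400
deviations (xᵢ − x̄): -18.7400, -4.1400, -14.0400, 40.4600, -3.5400
Σ(xᵢ − x̄)² = 2214.9920 ⇒ m₂ = 2214.9920/5 = 442.99840
Σ(xᵢ − x̄)³ = 56769.3266 ⇒ m₃ = 56769.3266/5 = 11353.86533
m₂^(3/2) = 442.99840^(1.5) = 9324.02086
g_1 = m₃ / m₂^(3/2) = 11353.86533 / 9324.02086 ≈ 1.218

1.218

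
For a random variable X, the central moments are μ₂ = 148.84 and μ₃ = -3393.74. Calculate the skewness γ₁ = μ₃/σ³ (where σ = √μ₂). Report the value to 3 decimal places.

-1.869

σ = √μ₂ = √148.84 = 12.20000
σ³ = μ₂^(3/2) = 1815.84800
γ₁ = μ₃/σ³ = -3393.74 / 1815.84800 ≈ -1.869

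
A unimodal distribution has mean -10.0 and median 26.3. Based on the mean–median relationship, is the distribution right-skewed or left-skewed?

mean − median = -10.0 − 26.3 = -36.3
mean < median ⇒ the longer tail is on the left ⇒ left-skewed (negatively skewed).

left-skewed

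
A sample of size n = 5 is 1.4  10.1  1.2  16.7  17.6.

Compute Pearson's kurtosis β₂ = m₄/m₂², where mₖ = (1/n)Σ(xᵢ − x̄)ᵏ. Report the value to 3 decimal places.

1.255

x̄ = 9.4000
Σ(xᵢ − x̄)² = 252.2600 ⇒ m₂ = 50.45200
Σ(xᵢ − x̄)⁴ = 15978.4994 ⇒ m₄ = 3195.69988
m₂² = 2545.40430
β₂ = m₄/m₂² = 3195.69988 / 2545.40430 ≈ 1.255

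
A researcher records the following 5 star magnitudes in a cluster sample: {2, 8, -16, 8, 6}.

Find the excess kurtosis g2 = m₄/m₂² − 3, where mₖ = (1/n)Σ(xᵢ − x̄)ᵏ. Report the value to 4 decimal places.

x̄ = 1.6000
Σ(xᵢ − x̄)² = 411.2000 ⇒ m₂ = 82.24000
Σ(xᵢ − x̄)⁴ = 99681.5360 ⇒ m₄ = 19936.30720
m₂² = 6763.41760
g2 = m₄/m₂² − 3 = 2.94767 − 3 ≈ -0.0523

-0.0523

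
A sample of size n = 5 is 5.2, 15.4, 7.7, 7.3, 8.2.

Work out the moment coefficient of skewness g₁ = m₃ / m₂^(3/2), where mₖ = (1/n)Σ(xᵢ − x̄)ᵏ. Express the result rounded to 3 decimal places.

1.160

x̄ = (5.2 + 15.4 + 7.7 + 7.3 + 8.2) / 5 = 8.7600
deviations (xᵢ − x̄): -3.5600, 6.6400, -1.0600, -1.4600, -0.5600
Σ(xᵢ − x̄)² = 60.3320 ⇒ m₂ = 60.3320/5 = 12.06640
Σ(xᵢ − x̄)³ = 243.1582 ⇒ m₃ = 243.1582/5 = 48.63163
m₂^(3/2) = 12.06640^(1.5) = 41.91472
g₁ = m₃ / m₂^(3/2) = 48.63163 / 41.91472 ≈ 1.160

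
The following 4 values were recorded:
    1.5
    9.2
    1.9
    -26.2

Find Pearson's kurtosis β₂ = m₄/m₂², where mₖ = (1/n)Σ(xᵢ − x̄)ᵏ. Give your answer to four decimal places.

x̄ = -3.4000
Σ(xᵢ − x̄)² = 730.7000 ⇒ m₂ = 182.67500
Σ(xᵢ − x̄)⁴ = 296803.8914 ⇒ m₄ = 74200.97285
m₂² = 33370.15563
β₂ = m₄/m₂² = 74200.97285 / 33370.15563 ≈ 2.2236

2.2236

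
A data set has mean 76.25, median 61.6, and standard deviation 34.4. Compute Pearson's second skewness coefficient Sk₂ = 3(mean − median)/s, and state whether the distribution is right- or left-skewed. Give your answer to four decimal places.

1.2776, right-skewed

Sk₂ = 3(76.25 − 61.6) / 34.4 = 3 × 14.6500 / 34.4
    = 43.9500 / 34.4 ≈ 1.2776
Sk₂ > 0 ⇒ mean > median ⇒ right-skewed (positive skew).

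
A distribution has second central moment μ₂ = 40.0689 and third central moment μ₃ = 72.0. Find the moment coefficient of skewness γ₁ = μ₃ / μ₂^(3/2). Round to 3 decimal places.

σ = √μ₂ = √40.0689 = 6.33000
σ³ = μ₂^(3/2) = 253.63614
γ₁ = μ₃/σ³ = 72.0 / 253.63614 ≈ 0.284

0.284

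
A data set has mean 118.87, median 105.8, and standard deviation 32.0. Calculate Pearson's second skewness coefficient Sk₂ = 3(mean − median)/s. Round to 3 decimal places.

1.225

Sk₂ = 3(118.87 − 105.8) / 32.0 = 3 × 13.0700 / 32.0
    = 39.2100 / 32.0 ≈ 1.225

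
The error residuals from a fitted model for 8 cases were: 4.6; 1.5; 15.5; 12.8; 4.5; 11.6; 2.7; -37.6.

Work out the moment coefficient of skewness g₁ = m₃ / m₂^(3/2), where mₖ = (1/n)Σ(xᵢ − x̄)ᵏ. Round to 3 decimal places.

-1.845

x̄ = (4.6 + 1.5 + 15.5 + 12.8 + 4.5 + 11.6 + 2.7 - 37.6) / 8 = 1.9500
deviations (xᵢ − x̄): 2.6500, -0.4500, 13.5500, 10.8500, 2.5500, 9.6500, 0.7500, -39.5500
Σ(xᵢ − x̄)² = 1972.9400 ⇒ m₂ = 1972.9400/8 = 246.61750
Σ(xᵢ − x̄)³ = -57164.9520 ⇒ m₃ = -57164.9520/8 = -7145.61900
m₂^(3/2) = 246.61750^(1.5) = 3872.89601
g₁ = m₃ / m₂^(3/2) = -7145.61900 / 3872.89601 ≈ -1.845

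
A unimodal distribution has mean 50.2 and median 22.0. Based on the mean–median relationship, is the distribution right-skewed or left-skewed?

mean − median = 50.2 − 22.0 = 28.2
mean > median ⇒ the longer tail is on the right ⇒ right-skewed (positively skewed).

right-skewed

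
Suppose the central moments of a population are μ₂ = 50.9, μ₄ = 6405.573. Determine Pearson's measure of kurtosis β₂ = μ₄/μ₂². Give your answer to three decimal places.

μ₂² = 50.9² = 2590.81000
μ₄/μ₂² = 6405.573 / 2590.81000 = 2.47242
β₂ ≈ 2.472

2.472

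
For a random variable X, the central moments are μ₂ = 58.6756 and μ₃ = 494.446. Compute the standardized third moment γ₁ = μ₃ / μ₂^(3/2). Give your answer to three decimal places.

1.100

σ = √μ₂ = √58.6756 = 7.66000
σ³ = μ₂^(3/2) = 449.45510
γ₁ = μ₃/σ³ = 494.446 / 449.45510 ≈ 1.100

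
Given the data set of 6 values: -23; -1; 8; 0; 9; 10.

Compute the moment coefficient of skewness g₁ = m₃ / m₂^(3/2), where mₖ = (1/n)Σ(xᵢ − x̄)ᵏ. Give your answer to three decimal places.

-1.263

x̄ = (-23 - 1 + 8 + 0 + 9 + 10) / 6 = 0.5000
deviations (xᵢ − x̄): -23.5000, -1.5000, 7.5000, -0.5000, 8.5000, 9.5000
Σ(xᵢ − x̄)² = 773.5000 ⇒ m₂ = 773.5000/6 = 128.91667
Σ(xᵢ − x̄)³ = -11088.0000 ⇒ m₃ = -11088.0000/6 = -1848.00000
m₂^(3/2) = 128.91667^(1.5) = 1463.73886
g₁ = m₃ / m₂^(3/2) = -1848.00000 / 1463.73886 ≈ -1.263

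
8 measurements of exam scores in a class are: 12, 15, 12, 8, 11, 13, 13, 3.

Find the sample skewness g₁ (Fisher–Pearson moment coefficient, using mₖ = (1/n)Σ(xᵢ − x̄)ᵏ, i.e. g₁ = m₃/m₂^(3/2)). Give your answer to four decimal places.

x̄ = (12 + 15 + 12 + 8 + 11 + 13 + 13 + 3) / 8 = 10.8750
deviations (xᵢ − x̄): 1.1250, 4.1250, 1.1250, -2.8750, 0.1250, 2.1250, 2.1250, -7.8750
Σ(xᵢ − x̄)² = 98.8750 ⇒ m₂ = 98.8750/8 = 12.35938
Σ(xᵢ − x̄)³ = -419.9063 ⇒ m₃ = -419.9063/8 = -52.48828
m₂^(3/2) = 12.35938^(1.5) = 43.45050
g₁ = m₃ / m₂^(3/2) = -52.48828 / 43.45050 ≈ -1.2080

-1.2080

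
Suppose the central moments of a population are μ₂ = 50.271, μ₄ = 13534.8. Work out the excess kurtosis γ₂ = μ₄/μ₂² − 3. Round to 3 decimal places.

2.356

μ₂² = 50.271² = 2527.17344
μ₄/μ₂² = 13534.8 / 2527.17344 = 5.35571
γ₂ = 5.35571 − 3 ≈ 2.356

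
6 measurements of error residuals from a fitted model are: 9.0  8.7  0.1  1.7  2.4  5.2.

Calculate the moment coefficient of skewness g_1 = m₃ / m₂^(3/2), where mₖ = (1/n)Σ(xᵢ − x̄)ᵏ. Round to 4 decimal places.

x̄ = (9.0 + 8.7 + 0.1 + 1.7 + 2.4 + 5.2) / 6 = 4.5167
deviations (xᵢ − x̄): 4.4833, 4.1833, -4.4167, -2.8167, -2.1167, 0.6833
Σ(xᵢ − x̄)² = 69.9883 ⇒ m₂ = 69.9883/6 = 11.66472
Σ(xᵢ − x̄)³ = 45.6596 ⇒ m₃ = 45.6596/6 = 7.60993
m₂^(3/2) = 11.66472^(1.5) = 39.83929
g_1 = m₃ / m₂^(3/2) = 7.60993 / 39.83929 ≈ 0.1910

0.1910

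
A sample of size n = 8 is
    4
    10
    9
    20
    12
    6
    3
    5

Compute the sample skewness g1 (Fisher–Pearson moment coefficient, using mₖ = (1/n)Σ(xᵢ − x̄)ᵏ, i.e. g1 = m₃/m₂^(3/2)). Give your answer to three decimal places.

1.044

x̄ = (4 + 10 + 9 + 20 + 12 + 6 + 3 + 5) / 8 = 8.6250
deviations (xᵢ − x̄): -4.6250, 1.3750, 0.3750, 11.3750, 3.3750, -2.6250, -5.6250, -3.6250
Σ(xᵢ − x̄)² = 215.8750 ⇒ m₂ = 215.8750/8 = 26.98438
Σ(xᵢ − x̄)³ = 1170.2813 ⇒ m₃ = 1170.2813/8 = 146.28516
m₂^(3/2) = 26.98438^(1.5) = 140.17435
g1 = m₃ / m₂^(3/2) = 146.28516 / 140.17435 ≈ 1.044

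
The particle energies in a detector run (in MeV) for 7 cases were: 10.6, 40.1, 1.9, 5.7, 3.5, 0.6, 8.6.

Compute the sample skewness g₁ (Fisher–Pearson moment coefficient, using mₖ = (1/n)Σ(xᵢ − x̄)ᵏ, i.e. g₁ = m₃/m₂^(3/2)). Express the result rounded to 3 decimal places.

x̄ = (10.6 + 40.1 + 1.9 + 5.7 + 3.5 + 0.6 + 8.6) / 7 = 10.1429
deviations (xᵢ − x̄): 0.4571, 29.9571, -8.2429, -4.4429, -6.6429, -9.5429, -1.5429
Σ(xᵢ − x̄)² = 1122.8971 ⇒ m₂ = 1122.8971/7 = 160.41388
Σ(xᵢ − x̄)³ = 25070.9540 ⇒ m₃ = 25070.9540/7 = 3581.56485
m₂^(3/2) = 160.41388^(1.5) = 2031.71555
g₁ = m₃ / m₂^(3/2) = 3581.56485 / 2031.71555 ≈ 1.763

1.763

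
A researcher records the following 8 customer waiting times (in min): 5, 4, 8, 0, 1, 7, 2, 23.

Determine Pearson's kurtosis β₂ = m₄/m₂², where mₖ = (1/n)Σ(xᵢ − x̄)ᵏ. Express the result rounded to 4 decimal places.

4.6164

x̄ = 6.2500
Σ(xᵢ − x̄)² = 375.5000 ⇒ m₂ = 46.93750
Σ(xᵢ − x̄)⁴ = 81364.9063 ⇒ m₄ = 10170.61328
m₂² = 2203.12891
β₂ = m₄/m₂² = 10170.61328 / 2203.12891 ≈ 4.6164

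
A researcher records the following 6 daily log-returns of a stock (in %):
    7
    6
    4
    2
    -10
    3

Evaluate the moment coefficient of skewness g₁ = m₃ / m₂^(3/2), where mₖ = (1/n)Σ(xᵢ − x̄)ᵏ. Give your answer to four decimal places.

-1.4310

x̄ = (7 + 6 + 4 + 2 - 10 + 3) / 6 = 2.0000
deviations (xᵢ − x̄): 5.0000, 4.0000, 2.0000, 0.0000, -12.0000, 1.0000
Σ(xᵢ − x̄)² = 190.0000 ⇒ m₂ = 190.0000/6 = 31.66667
Σ(xᵢ − x̄)³ = -1530.0000 ⇒ m₃ = -1530.0000/6 = -255.00000
m₂^(3/2) = 31.66667^(1.5) = 178.19829
g₁ = m₃ / m₂^(3/2) = -255.00000 / 178.19829 ≈ -1.4310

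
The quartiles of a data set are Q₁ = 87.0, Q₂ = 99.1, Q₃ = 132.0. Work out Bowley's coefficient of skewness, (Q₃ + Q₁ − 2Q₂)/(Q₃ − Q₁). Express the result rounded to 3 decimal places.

numerator: Q₃ + Q₁ − 2Q₂ = 132.0 + 87.0 − 2×99.1 = 20.8000
denominator: Q₃ − Q₁ = 132.0 − 87.0 = 45.0000
Bowley skewness = 20.8000 / 45.0000 ≈ 0.462

0.462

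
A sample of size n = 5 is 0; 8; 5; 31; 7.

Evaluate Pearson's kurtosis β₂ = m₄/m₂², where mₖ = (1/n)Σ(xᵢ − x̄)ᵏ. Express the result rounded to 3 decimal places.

x̄ = 10.2000
Σ(xᵢ − x̄)² = 578.8000 ⇒ m₂ = 115.76000
Σ(xᵢ − x̄)⁴ = 198861.1360 ⇒ m₄ = 39772.22720
m₂² = 13400.37760
β₂ = m₄/m₂² = 39772.22720 / 13400.37760 ≈ 2.968

2.968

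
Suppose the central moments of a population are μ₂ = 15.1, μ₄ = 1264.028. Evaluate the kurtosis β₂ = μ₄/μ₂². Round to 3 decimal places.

μ₂² = 15.1² = 228.01000
μ₄/μ₂² = 1264.028 / 228.01000 = 5.54374
β₂ ≈ 5.544

5.544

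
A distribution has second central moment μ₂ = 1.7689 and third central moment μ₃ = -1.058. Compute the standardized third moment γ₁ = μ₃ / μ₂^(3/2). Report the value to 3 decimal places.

-0.450

σ = √μ₂ = √1.7689 = 1.33000
σ³ = μ₂^(3/2) = 2.35264
γ₁ = μ₃/σ³ = -1.058 / 2.35264 ≈ -0.450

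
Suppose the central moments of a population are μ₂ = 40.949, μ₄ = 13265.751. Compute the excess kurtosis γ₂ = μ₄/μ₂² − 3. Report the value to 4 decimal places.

μ₂² = 40.949² = 1676.82060
μ₄/μ₂² = 13265.751 / 1676.82060 = 7.91125
γ₂ = 7.91125 − 3 ≈ 4.9113

4.9113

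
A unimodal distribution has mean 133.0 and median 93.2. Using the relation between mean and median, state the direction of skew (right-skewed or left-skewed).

right-skewed

mean − median = 133.0 − 93.2 = 39.8
mean > median ⇒ the longer tail is on the right ⇒ right-skewed (positively skewed).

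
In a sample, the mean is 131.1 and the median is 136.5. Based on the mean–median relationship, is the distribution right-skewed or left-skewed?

left-skewed

mean − median = 131.1 − 136.5 = -5.4
mean < median ⇒ the longer tail is on the left ⇒ left-skewed (negatively skewed).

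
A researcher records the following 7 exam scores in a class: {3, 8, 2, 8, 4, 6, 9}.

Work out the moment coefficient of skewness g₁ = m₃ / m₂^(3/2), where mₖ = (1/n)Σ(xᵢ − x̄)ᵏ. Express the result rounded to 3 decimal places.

-0.146

x̄ = (3 + 8 + 2 + 8 + 4 + 6 + 9) / 7 = 5.7143
deviations (xᵢ − x̄): -2.7143, 2.2857, -3.7143, 2.2857, -1.7143, 0.2857, 3.2857
Σ(xᵢ − x̄)² = 45.4286 ⇒ m₂ = 45.4286/7 = 6.48980
Σ(xᵢ − x̄)³ = -16.8980 ⇒ m₃ = -16.8980/7 = -2.41399
m₂^(3/2) = 6.48980^(1.5) = 16.53281
g₁ = m₃ / m₂^(3/2) = -2.41399 / 16.53281 ≈ -0.146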